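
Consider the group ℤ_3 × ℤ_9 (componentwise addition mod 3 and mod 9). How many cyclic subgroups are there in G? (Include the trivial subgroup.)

8

A cyclic subgroup of order d is generated by each of its φ(d) elements of order d, so the cyclic subgroups of order d number (#elements of order d)/φ(d).
Cyclic subgroups by order — order 1: 1; order 3: 4; order 9: 3.
Total: 8.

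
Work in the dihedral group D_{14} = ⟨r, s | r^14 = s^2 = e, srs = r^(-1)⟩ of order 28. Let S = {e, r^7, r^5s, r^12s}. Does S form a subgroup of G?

Yes

|S| = 4 divides |G| = 28, consistent with Lagrange.
S contains the identity, every element's inverse is in S, and S is closed under ·: it is a subgroup.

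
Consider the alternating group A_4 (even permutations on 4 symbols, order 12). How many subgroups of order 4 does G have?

1

|G| = 12 and 4 | 12, so subgroups of order 4 are possible by Lagrange.
The subgroups of order 4 are: {e, (1 2)(3 4), (1 3)(2 4), (1 4)(2 3)}.
So G has 1 subgroup of order 4.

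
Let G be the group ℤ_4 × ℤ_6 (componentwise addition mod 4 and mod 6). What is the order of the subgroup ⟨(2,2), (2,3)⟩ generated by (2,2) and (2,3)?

12

|⟨(2,2)⟩| = 6 and |⟨(2,3)⟩| = 2, so |H| is a multiple of lcm(6, 2) = 6 and divides |G| = 24.
Closing under the operation: H = {(0,0), (0,1), (0,2), (0,3), (0,4), (0,5), (2,0), (2,1), (2,2), (2,3), (2,4), (2,5)}, so |H| = 12.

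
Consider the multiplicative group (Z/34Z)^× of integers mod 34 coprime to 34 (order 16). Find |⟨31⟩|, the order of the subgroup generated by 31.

16

Compute successive powers of 31 mod 34: 31, 9, 7, 13, 29, 15, 23, 33, …; 31^16 ≡ 1 (mod 34).
So |⟨31⟩| = 16.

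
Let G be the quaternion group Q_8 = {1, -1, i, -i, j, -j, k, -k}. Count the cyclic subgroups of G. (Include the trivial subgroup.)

5

A cyclic subgroup of order d is generated by each of its φ(d) elements of order d, so the cyclic subgroups of order d number (#elements of order d)/φ(d).
Cyclic subgroups by order — order 1: 1; order 2: 1; order 4: 3.
Total: 5.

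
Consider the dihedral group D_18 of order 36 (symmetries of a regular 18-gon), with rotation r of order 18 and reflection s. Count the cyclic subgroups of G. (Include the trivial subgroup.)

Each element a generates a cyclic subgroup ⟨a⟩; distinct elements may generate the same one (a cyclic group of order d has φ(d) generators).
Cyclic subgroups by order — order 1: 1; order 2: 19; order 3: 1; order 6: 1; order 9: 1; order 18: 1.
Total: 24.

24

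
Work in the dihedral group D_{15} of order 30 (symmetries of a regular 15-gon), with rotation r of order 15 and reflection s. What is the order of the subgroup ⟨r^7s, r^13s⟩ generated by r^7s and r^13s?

|⟨r^7s⟩| = 2 and |⟨r^13s⟩| = 2, so |H| is a multiple of lcm(2, 2) = 2 and divides |G| = 30.
Closing under the operation: H = {e, r^3, r^6, r^9, r^12, rs, r^4s, r^7s, r^10s, r^13s}, so |H| = 10.

10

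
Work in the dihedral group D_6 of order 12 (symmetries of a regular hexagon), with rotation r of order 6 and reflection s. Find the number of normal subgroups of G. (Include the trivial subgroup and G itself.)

7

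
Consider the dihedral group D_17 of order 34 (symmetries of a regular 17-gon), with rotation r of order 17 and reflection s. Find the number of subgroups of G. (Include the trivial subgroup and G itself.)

|G| = 34, so by Lagrange every subgroup order divides 34. Divisors: 1, 2, 17, 34.
Subgroups by order — order 1: 1; order 2: 17; order 17: 1; order 34: 1.
Total: 1 + 17 + 1 + 1 = 20.

20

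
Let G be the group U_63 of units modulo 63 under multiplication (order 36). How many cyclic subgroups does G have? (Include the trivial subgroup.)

Group the elements of G by the cyclic subgroup they generate; each cyclic subgroup of order d accounts for φ(d) elements.
Cyclic subgroups by order — order 1: 1; order 2: 3; order 3: 4; order 6: 12.
Total: 20.

20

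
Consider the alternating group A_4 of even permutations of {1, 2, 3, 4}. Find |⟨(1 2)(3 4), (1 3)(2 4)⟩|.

|⟨(1 2)(3 4)⟩| = 2 and |⟨(1 3)(2 4)⟩| = 2, so |H| is a multiple of lcm(2, 2) = 2 and divides |G| = 12.
Closing under the operation: H = {e, (1 2)(3 4), (1 3)(2 4), (1 4)(2 3)}, so |H| = 4.

4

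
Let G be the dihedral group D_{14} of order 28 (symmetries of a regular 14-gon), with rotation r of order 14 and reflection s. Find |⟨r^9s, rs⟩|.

14

|⟨r^9s⟩| = 2 and |⟨rs⟩| = 2, so |H| is a multiple of lcm(2, 2) = 2 and divides |G| = 28.
Closing under the operation: H = {e, r^2, r^4, r^6, r^8, r^10, r^12, rs, r^3s, r^5s, r^7s, r^9s, r^11s, r^13s}, so |H| = 14.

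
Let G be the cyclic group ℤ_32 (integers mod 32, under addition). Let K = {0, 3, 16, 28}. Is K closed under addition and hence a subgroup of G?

No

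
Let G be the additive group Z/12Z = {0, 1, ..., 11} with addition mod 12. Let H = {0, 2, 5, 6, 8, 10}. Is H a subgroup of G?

No

5 ∈ H but its inverse 7 ∉ H, so H is not a subgroup.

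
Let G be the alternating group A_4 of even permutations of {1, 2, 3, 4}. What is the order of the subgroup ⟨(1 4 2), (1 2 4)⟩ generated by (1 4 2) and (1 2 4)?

|⟨(1 4 2)⟩| = 3 and |⟨(1 2 4)⟩| = 3, so |H| is a multiple of lcm(3, 3) = 3 and divides |G| = 12.
Closing under the operation: H = {e, (1 2 4), (1 4 2)}, so |H| = 3.

3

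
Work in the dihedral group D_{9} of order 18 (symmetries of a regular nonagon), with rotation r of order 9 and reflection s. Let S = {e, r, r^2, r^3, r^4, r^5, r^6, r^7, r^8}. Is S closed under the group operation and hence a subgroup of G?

Yes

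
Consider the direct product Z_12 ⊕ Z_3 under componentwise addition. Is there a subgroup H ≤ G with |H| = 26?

26 does not divide |G| = 36, so by Lagrange no subgroup of order 26 exists.

No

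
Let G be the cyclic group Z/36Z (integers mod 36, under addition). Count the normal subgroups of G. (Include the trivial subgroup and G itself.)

G is abelian, so every subgroup is normal.
G has 9 subgroups in total, hence 9 normal subgroups.

9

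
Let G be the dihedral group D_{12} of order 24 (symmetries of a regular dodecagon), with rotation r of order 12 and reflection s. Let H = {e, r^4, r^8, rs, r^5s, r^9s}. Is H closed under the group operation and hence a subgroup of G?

Yes

|H| = 6 divides |G| = 24, consistent with Lagrange.
H contains the identity, every element's inverse is in H, and H is closed under ·: it is a subgroup.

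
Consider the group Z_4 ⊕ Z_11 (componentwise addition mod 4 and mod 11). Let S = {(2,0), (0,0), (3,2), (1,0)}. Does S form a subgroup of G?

No

(1,0) ∈ S but its inverse (3,0) ∉ S, so S is not a subgroup.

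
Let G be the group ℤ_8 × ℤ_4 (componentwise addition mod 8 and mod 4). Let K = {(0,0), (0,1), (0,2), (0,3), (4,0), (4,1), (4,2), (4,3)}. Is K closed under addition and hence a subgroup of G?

|K| = 8 divides |G| = 32, consistent with Lagrange.
K contains the identity, every element's inverse is in K, and K is closed under +: it is a subgroup.

Yes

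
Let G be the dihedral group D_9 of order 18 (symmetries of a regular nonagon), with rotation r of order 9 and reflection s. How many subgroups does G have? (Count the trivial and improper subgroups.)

16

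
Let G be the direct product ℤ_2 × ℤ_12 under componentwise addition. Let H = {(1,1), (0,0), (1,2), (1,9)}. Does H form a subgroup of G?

(1,1) ∈ H but its inverse (1,11) ∉ H, so H is not a subgroup.

No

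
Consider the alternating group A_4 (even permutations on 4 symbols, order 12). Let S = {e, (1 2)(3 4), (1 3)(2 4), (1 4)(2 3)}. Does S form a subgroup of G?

Yes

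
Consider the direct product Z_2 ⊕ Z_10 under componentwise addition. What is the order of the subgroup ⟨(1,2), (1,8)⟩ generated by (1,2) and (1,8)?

10

|⟨(1,2)⟩| = 10 and |⟨(1,8)⟩| = 10, so |H| is a multiple of lcm(10, 10) = 10 and divides |G| = 20.
Closing under the operation: H = {(0,0), (0,2), (0,4), (0,6), (0,8), (1,0), (1,2), (1,4), (1,6), (1,8)}, so |H| = 10.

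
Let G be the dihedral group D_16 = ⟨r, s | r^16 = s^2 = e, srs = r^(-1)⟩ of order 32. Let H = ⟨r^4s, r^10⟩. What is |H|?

16

|⟨r^4s⟩| = 2 and |⟨r^10⟩| = 8, so |H| is a multiple of lcm(2, 8) = 8 and divides |G| = 32.
Closing under the operation: H = {e, r^2, r^4, r^6, r^8, r^10, r^12, r^14, s, r^2s, r^4s, r^6s, r^8s, r^10s, r^12s, r^14s}, so |H| = 16.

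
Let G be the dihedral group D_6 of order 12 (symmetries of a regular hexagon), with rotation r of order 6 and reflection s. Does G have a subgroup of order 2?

Yes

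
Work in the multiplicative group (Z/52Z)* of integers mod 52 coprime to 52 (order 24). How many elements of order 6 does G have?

The elements of order 6 are: 3, 17, 23, 35, 43, 49.
That's 6.

6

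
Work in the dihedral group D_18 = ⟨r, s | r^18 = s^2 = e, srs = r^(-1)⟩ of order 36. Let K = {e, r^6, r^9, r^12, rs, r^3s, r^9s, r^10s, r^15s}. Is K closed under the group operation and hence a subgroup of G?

No

Closure fails: r^9 · r^3s = r^12s ∉ K. So K is not a subgroup.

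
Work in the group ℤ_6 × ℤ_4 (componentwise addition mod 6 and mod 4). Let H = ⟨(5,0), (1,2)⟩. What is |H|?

|⟨(5,0)⟩| = 6 and |⟨(1,2)⟩| = 6, so |H| is a multiple of lcm(6, 6) = 6 and divides |G| = 24.
Closing under the operation: H = {(0,0), (0,2), (1,0), (1,2), (2,0), (2,2), (3,0), (3,2), (4,0), (4,2), (5,0), (5,2)}, so |H| = 12.

12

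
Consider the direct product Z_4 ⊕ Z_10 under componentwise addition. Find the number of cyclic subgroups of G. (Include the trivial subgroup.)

12

Group the elements of G by the cyclic subgroup they generate; each cyclic subgroup of order d accounts for φ(d) elements.
Cyclic subgroups by order — order 1: 1; order 2: 3; order 4: 2; order 5: 1; order 10: 3; order 20: 2.
Total: 12.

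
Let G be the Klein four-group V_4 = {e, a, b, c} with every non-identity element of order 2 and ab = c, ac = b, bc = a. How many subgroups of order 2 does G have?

3

|G| = 4 and 2 | 4, so subgroups of order 2 are possible by Lagrange.
The subgroups of order 2 are: {e, a}; {e, b}; {e, c}.
So G has 3 subgroups of order 2.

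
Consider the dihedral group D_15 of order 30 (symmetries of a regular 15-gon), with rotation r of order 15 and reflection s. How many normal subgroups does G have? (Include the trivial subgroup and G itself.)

5

G has 28 subgroups. Checking conjugation-invariance by order — order 1: 1/1 normal; order 2: 0/15 normal; order 3: 1/1 normal; order 5: 1/1 normal; order 6: 0/5 normal; order 10: 0/3 normal; order 15: 1/1 normal; order 30: 1/1 normal.
Total normal subgroups: 5.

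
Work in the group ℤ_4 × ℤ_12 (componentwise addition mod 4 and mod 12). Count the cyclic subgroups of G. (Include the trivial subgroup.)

20

Each element a generates a cyclic subgroup ⟨a⟩; distinct elements may generate the same one (a cyclic group of order d has φ(d) generators).
Cyclic subgroups by order — order 1: 1; order 2: 3; order 3: 1; order 4: 6; order 6: 3; order 12: 6.
Total: 20.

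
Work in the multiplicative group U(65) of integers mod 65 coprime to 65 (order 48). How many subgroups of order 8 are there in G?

|G| = 48 and 8 | 48, so subgroups of order 8 are possible by Lagrange.
The subgroups of order 8 are: {1, 12, 14, 27, 38, 51, 53, 64}; {1, 8, 14, 18, 47, 51, 57, 64}; {1, 14, 21, 31, 34, 44, 51, 64}.
So G has 3 subgroups of order 8.

3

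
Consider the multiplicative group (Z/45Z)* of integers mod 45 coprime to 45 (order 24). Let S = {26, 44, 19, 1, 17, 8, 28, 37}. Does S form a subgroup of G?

Yes

|S| = 8 divides |G| = 24, consistent with Lagrange.
S contains the identity, every element's inverse is in S, and S is closed under ·: it is a subgroup.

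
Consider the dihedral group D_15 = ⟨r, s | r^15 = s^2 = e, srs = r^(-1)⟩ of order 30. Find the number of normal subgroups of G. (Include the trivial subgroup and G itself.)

G has 28 subgroups. Checking conjugation-invariance by order — order 1: 1/1 normal; order 2: 0/15 normal; order 3: 1/1 normal; order 5: 1/1 normal; order 6: 0/5 normal; order 10: 0/3 normal; order 15: 1/1 normal; order 30: 1/1 normal.
Total normal subgroups: 5.

5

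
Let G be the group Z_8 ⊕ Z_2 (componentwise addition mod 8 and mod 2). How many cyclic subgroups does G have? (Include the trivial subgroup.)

Group the elements of G by the cyclic subgroup they generate; each cyclic subgroup of order d accounts for φ(d) elements.
Cyclic subgroups by order — order 1: 1; order 2: 3; order 4: 2; order 8: 2.
Total: 8.

8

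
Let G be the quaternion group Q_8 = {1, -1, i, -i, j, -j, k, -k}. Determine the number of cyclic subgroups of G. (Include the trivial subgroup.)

5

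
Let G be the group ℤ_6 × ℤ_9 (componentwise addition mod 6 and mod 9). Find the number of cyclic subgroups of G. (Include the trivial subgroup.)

Group the elements of G by the cyclic subgroup they generate; each cyclic subgroup of order d accounts for φ(d) elements.
Cyclic subgroups by order — order 1: 1; order 2: 1; order 3: 4; order 6: 4; order 9: 3; order 18: 3.
Total: 16.

16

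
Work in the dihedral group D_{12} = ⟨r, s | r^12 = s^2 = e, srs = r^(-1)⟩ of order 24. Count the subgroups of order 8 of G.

|G| = 24 and 8 | 24, so subgroups of order 8 are possible by Lagrange.
The subgroups of order 8 are: {e, r^3, r^6, r^9, rs, r^4s, r^7s, r^10s}; {e, r^3, r^6, r^9, r^2s, r^5s, r^8s, r^11s}; {e, r^3, r^6, r^9, s, r^3s, r^6s, r^9s}.
So G has 3 subgroups of order 8.

3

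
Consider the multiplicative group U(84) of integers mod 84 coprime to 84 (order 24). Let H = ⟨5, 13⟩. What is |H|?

12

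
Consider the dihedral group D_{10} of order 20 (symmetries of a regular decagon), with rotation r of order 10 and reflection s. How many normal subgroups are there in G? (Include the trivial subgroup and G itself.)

G has 22 subgroups. Checking conjugation-invariance by order — order 1: 1/1 normal; order 2: 1/11 normal; order 4: 0/5 normal; order 5: 1/1 normal; order 10: 3/3 normal; order 20: 1/1 normal.
Total normal subgroups: 7.

7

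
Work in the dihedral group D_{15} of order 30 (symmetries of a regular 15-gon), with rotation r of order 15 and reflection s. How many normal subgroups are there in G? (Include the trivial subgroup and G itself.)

G has 28 subgroups. Checking conjugation-invariance by order — order 1: 1/1 normal; order 2: 0/15 normal; order 3: 1/1 normal; order 5: 1/1 normal; order 6: 0/5 normal; order 10: 0/3 normal; order 15: 1/1 normal; order 30: 1/1 normal.
Total normal subgroups: 5.

5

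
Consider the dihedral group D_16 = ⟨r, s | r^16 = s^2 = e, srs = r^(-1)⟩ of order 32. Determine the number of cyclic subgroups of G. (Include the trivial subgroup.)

Each element a generates a cyclic subgroup ⟨a⟩; distinct elements may generate the same one (a cyclic group of order d has φ(d) generators).
Cyclic subgroups by order — order 1: 1; order 2: 17; order 4: 1; order 8: 1; order 16: 1.
Total: 21.

21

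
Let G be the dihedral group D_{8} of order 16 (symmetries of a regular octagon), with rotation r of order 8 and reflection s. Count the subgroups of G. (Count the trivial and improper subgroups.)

19

|G| = 16, so by Lagrange every subgroup order divides 16. Divisors: 1, 2, 4, 8, 16.
Subgroups by order — order 1: 1; order 2: 9; order 4: 5; order 8: 3; order 16: 1.
Total: 1 + 9 + 5 + 3 + 1 = 19.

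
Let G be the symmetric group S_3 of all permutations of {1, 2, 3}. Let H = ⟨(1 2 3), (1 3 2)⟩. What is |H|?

|⟨(1 2 3)⟩| = 3 and |⟨(1 3 2)⟩| = 3, so |H| is a multiple of lcm(3, 3) = 3 and divides |G| = 6.
Closing under the operation: H = {e, (1 2 3), (1 3 2)}, so |H| = 3.

3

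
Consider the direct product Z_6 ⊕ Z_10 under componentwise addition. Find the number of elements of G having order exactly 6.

6

An element (a,b) has order lcm(ord(a), ord(b)); count pairs with lcm equal to 6.
Enumerating gives 6 such elements.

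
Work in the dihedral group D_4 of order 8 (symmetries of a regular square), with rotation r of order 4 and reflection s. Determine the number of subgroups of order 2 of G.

5

|G| = 8 and 2 | 8, so subgroups of order 2 are possible by Lagrange.
The subgroups of order 2 are: {e, r^2}; {e, r^2s}; {e, r^3s}; {e, rs}; … (5 in all).
So G has 5 subgroups of order 2.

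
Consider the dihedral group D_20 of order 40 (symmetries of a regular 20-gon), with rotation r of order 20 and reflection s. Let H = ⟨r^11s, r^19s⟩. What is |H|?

10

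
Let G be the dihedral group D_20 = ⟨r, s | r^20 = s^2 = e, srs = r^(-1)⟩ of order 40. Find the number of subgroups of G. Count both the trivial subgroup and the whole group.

|G| = 40, so by Lagrange every subgroup order divides 40. Divisors: 1, 2, 4, 5, 8, 10, 20, 40.
Subgroups by order — order 1: 1; order 2: 21; order 4: 11; order 5: 1; order 8: 5; order 10: 5; order 20: 3; order 40: 1.
Total: 1 + 21 + 11 + 1 + 5 + 5 + 3 + 1 = 48.

48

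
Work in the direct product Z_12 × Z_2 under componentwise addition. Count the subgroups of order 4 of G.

|G| = 24 and 4 | 24, so subgroups of order 4 are possible by Lagrange.
The subgroups of order 4 are: {(0,0), (0,1), (6,0), (6,1)}; {(0,0), (3,0), (6,0), (9,0)}; {(0,0), (3,1), (6,0), (9,1)}.
So G has 3 subgroups of order 4.

3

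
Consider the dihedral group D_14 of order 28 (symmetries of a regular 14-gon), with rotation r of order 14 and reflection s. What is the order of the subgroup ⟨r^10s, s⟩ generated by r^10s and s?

14

|⟨r^10s⟩| = 2 and |⟨s⟩| = 2, so |H| is a multiple of lcm(2, 2) = 2 and divides |G| = 28.
Closing under the operation: H = {e, r^2, r^4, r^6, r^8, r^10, r^12, s, r^2s, r^4s, r^6s, r^8s, r^10s, r^12s}, so |H| = 14.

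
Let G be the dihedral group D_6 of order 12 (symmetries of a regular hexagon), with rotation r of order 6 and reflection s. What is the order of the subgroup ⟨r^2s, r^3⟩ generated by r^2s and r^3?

4

|⟨r^2s⟩| = 2 and |⟨r^3⟩| = 2, so |H| is a multiple of lcm(2, 2) = 2 and divides |G| = 12.
Closing under the operation: H = {e, r^3, r^2s, r^5s}, so |H| = 4.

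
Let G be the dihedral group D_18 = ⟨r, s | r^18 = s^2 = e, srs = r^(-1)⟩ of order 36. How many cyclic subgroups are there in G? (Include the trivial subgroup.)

24

Group the elements of G by the cyclic subgroup they generate; each cyclic subgroup of order d accounts for φ(d) elements.
Cyclic subgroups by order — order 1: 1; order 2: 19; order 3: 1; order 6: 1; order 9: 1; order 18: 1.
Total: 24.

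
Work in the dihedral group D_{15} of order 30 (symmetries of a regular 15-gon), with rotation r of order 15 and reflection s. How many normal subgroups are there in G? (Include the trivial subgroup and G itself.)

5

G has 28 subgroups. Checking conjugation-invariance by order — order 1: 1/1 normal; order 2: 0/15 normal; order 3: 1/1 normal; order 5: 1/1 normal; order 6: 0/5 normal; order 10: 0/3 normal; order 15: 1/1 normal; order 30: 1/1 normal.
Total normal subgroups: 5.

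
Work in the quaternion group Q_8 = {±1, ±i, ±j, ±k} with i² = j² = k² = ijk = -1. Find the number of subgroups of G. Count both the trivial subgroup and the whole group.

|G| = 8, so by Lagrange every subgroup order divides 8. Divisors: 1, 2, 4, 8.
Subgroups by order — order 1: 1; order 2: 1; order 4: 3; order 8: 1.
Total: 1 + 1 + 3 + 1 = 6.

6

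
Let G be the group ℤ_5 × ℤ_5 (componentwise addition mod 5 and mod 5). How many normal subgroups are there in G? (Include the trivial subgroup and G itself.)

G is abelian, so every subgroup is normal.
G has 8 subgroups in total, hence 8 normal subgroups.

8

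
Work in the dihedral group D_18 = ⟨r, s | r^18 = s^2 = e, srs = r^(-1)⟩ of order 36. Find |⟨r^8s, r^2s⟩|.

|⟨r^8s⟩| = 2 and |⟨r^2s⟩| = 2, so |H| is a multiple of lcm(2, 2) = 2 and divides |G| = 36.
Closing under the operation: H = {e, r^6, r^12, r^2s, r^8s, r^14s}, so |H| = 6.

6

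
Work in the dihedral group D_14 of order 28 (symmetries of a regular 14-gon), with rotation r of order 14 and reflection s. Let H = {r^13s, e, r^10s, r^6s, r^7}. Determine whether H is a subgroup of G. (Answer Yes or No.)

No

|H| = 5 does not divide |G| = 28, so by Lagrange H is not a subgroup.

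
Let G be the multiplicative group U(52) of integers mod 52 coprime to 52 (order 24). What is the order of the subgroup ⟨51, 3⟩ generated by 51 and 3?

|⟨51⟩| = 2 and |⟨3⟩| = 6, so |H| is a multiple of lcm(2, 6) = 6 and divides |G| = 24.
Closing under the operation: H = {1, 3, 9, 17, 23, 25, 27, 29, 35, 43, 49, 51}, so |H| = 12.

12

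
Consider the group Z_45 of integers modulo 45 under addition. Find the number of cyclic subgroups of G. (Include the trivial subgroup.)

A cyclic subgroup of order d is generated by each of its φ(d) elements of order d, so the cyclic subgroups of order d number (#elements of order d)/φ(d).
Cyclic subgroups by order — order 1: 1; order 3: 1; order 5: 1; order 9: 1; order 15: 1; order 45: 1.
Total: 6.

6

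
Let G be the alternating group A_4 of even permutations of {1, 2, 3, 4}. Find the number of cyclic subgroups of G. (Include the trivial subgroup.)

8

A cyclic subgroup of order d is generated by each of its φ(d) elements of order d, so the cyclic subgroups of order d number (#elements of order d)/φ(d).
Cyclic subgroups by order — order 1: 1; order 2: 3; order 3: 4.
Total: 8.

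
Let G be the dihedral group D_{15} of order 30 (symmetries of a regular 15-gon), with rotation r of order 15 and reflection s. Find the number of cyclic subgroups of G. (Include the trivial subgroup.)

19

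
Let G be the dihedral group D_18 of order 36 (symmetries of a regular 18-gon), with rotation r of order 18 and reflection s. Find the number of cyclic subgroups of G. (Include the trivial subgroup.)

24

Group the elements of G by the cyclic subgroup they generate; each cyclic subgroup of order d accounts for φ(d) elements.
Cyclic subgroups by order — order 1: 1; order 2: 19; order 3: 1; order 6: 1; order 9: 1; order 18: 1.
Total: 24.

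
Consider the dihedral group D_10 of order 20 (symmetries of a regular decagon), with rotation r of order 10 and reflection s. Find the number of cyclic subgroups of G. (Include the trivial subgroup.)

14

A cyclic subgroup of order d is generated by each of its φ(d) elements of order d, so the cyclic subgroups of order d number (#elements of order d)/φ(d).
Cyclic subgroups by order — order 1: 1; order 2: 11; order 5: 1; order 10: 1.
Total: 14.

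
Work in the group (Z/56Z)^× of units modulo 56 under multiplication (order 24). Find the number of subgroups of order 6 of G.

|G| = 24 and 6 | 24, so subgroups of order 6 are possible by Lagrange.
The subgroups of order 6 are: {1, 9, 11, 25, 43, 51}; {1, 5, 9, 13, 25, 45}; {1, 9, 15, 23, 25, 39}; {1, 9, 17, 25, 33, 41}; … (7 in all).
So G has 7 subgroups of order 6.

7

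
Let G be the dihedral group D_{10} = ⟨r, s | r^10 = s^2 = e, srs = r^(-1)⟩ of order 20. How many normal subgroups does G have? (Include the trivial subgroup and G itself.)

G has 22 subgroups. Checking conjugation-invariance by order — order 1: 1/1 normal; order 2: 1/11 normal; order 4: 0/5 normal; order 5: 1/1 normal; order 10: 3/3 normal; order 20: 1/1 normal.
Total normal subgroups: 7.

7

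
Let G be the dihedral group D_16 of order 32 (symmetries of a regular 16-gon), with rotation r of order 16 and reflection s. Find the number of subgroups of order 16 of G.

|G| = 32 and 16 | 32, so subgroups of order 16 are possible by Lagrange.
The subgroups of order 16 are: {e, r, r^2, r^3, r^4, r^5, r^6, r^7, r^8, r^9, r^10, r^11, r^12, r^13, r^14, r^15}; {e, r^2, r^4, r^6, r^8, r^10, r^12, r^14, s, r^2s, r^4s, r^6s, r^8s, r^10s, r^12s, r^14s}; {e, r^2, r^4, r^6, r^8, r^10, r^12, r^14, rs, r^3s, r^5s, r^7s, r^9s, r^11s, r^13s, r^15s}.
So G has 3 subgroups of order 16.

3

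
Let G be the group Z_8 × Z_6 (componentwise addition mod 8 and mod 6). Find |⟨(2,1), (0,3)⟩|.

|⟨(2,1)⟩| = 12 and |⟨(0,3)⟩| = 2, so |H| is a multiple of lcm(12, 2) = 12 and divides |G| = 48.
Closing under the operation: H = {(0,0), (0,1), (0,2), (0,3), (0,4), (0,5), (2,0), (2,1), (2,2), (2,3), (2,4), (2,5), (4,0), (4,1), (4,2), (4,3), (4,4), (4,5), (6,0), (6,1), (6,2), (6,3), (6,4), (6,5)}, so |H| = 24.

24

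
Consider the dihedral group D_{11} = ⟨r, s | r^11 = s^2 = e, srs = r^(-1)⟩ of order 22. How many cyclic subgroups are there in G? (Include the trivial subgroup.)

Group the elements of G by the cyclic subgroup they generate; each cyclic subgroup of order d accounts for φ(d) elements.
Cyclic subgroups by order — order 1: 1; order 2: 11; order 11: 1.
Total: 13.

13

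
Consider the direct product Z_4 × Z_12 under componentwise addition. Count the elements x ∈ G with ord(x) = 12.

An element (a,b) has order lcm(ord(a), ord(b)); count pairs with lcm equal to 12.
Enumerating gives 24 such elements.

24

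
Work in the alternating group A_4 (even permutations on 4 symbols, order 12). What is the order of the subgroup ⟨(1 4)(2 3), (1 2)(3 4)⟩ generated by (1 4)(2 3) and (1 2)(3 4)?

4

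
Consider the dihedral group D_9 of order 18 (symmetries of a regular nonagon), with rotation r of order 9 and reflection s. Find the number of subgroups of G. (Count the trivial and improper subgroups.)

16

|G| = 18, so by Lagrange every subgroup order divides 18. Divisors: 1, 2, 3, 6, 9, 18.
Subgroups by order — order 1: 1; order 2: 9; order 3: 1; order 6: 3; order 9: 1; order 18: 1.
Total: 1 + 9 + 1 + 3 + 1 + 1 = 16.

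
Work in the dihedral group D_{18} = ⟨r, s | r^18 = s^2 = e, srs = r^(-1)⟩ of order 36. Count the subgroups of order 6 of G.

7

|G| = 36 and 6 | 36, so subgroups of order 6 are possible by Lagrange.
The subgroups of order 6 are: {e, r^6, r^12, r^4s, r^10s, r^16s}; {e, r^6, r^12, r^5s, r^11s, r^17s}; {e, r^6, r^12, s, r^6s, r^12s}; {e, r^6, r^12, rs, r^7s, r^13s}; … (7 in all).
So G has 7 subgroups of order 6.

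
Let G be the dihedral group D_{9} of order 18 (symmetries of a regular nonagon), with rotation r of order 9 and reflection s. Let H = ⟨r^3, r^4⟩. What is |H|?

|⟨r^3⟩| = 3 and |⟨r^4⟩| = 9, so |H| is a multiple of lcm(3, 9) = 9 and divides |G| = 18.
Closing under the operation: H = {e, r, r^2, r^3, r^4, r^5, r^6, r^7, r^8}, so |H| = 9.

9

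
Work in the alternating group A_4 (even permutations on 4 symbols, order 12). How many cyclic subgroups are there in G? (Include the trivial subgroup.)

8

Each element a generates a cyclic subgroup ⟨a⟩; distinct elements may generate the same one (a cyclic group of order d has φ(d) generators).
Cyclic subgroups by order — order 1: 1; order 2: 3; order 3: 4.
Total: 8.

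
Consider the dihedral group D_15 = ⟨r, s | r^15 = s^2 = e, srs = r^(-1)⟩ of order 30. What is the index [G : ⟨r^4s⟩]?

|⟨r^4s⟩| = 2 and |G| = 30.
By Lagrange, [G : H] = |G|/|H| = 30/2 = 15.

15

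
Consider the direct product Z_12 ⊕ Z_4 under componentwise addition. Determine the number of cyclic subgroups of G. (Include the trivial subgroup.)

Each element a generates a cyclic subgroup ⟨a⟩; distinct elements may generate the same one (a cyclic group of order d has φ(d) generators).
Cyclic subgroups by order — order 1: 1; order 2: 3; order 3: 1; order 4: 6; order 6: 3; order 12: 6.
Total: 20.

20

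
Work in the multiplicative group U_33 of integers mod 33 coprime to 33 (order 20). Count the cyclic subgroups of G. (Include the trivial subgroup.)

8

Group the elements of G by the cyclic subgroup they generate; each cyclic subgroup of order d accounts for φ(d) elements.
Cyclic subgroups by order — order 1: 1; order 2: 3; order 5: 1; order 10: 3.
Total: 8.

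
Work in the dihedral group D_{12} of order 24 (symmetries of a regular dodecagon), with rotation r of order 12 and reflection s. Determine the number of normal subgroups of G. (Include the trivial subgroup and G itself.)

9

G has 34 subgroups. Checking conjugation-invariance by order — order 1: 1/1 normal; order 2: 1/13 normal; order 3: 1/1 normal; order 4: 1/7 normal; order 6: 1/5 normal; order 8: 0/3 normal; order 12: 3/3 normal; order 24: 1/1 normal.
Total normal subgroups: 9.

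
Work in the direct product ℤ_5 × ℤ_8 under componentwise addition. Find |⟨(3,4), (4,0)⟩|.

|⟨(3,4)⟩| = 10 and |⟨(4,0)⟩| = 5, so |H| is a multiple of lcm(10, 5) = 10 and divides |G| = 40.
Closing under the operation: H = {(0,0), (0,4), (1,0), (1,4), (2,0), (2,4), (3,0), (3,4), (4,0), (4,4)}, so |H| = 10.

10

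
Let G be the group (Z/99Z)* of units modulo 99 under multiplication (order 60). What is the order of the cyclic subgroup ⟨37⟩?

5

Compute successive powers of 37 mod 99: 37, 82, 64, 91, 1; 37^5 ≡ 1 (mod 99).
So |⟨37⟩| = 5.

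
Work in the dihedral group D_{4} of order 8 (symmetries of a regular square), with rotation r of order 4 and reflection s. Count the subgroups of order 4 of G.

|G| = 8 and 4 | 8, so subgroups of order 4 are possible by Lagrange.
The subgroups of order 4 are: {e, r, r^2, r^3}; {e, r^2, s, r^2s}; {e, r^2, rs, r^3s}.
So G has 3 subgroups of order 4.

3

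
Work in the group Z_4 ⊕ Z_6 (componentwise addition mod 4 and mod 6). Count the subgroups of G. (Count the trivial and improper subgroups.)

16

|G| = 24, so by Lagrange every subgroup order divides 24. Divisors: 1, 2, 3, 4, 6, 8, 12, 24.
Subgroups by order — order 1: 1; order 2: 3; order 3: 1; order 4: 3; order 6: 3; order 8: 1; order 12: 3; order 24: 1.
Total: 1 + 3 + 1 + 3 + 3 + 1 + 3 + 1 = 16.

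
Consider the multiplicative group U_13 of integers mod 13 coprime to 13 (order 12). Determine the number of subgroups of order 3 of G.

1

|G| = 12 and 3 | 12, so subgroups of order 3 are possible by Lagrange.
The subgroups of order 3 are: {1, 3, 9}.
So G has 1 subgroup of order 3.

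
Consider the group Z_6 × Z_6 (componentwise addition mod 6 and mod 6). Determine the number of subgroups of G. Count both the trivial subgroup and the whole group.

|G| = 36, so by Lagrange every subgroup order divides 36. Divisors: 1, 2, 3, 4, 6, 9, 12, 18, 36.
Subgroups by order — order 1: 1; order 2: 3; order 3: 4; order 4: 1; order 6: 12; order 9: 1; order 12: 4; order 18: 3; order 36: 1.
Total: 1 + 3 + 4 + 1 + 12 + 1 + 4 + 3 + 1 = 30.

30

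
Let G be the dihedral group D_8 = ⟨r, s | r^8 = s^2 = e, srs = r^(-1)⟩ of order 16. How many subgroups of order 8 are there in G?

3

|G| = 16 and 8 | 16, so subgroups of order 8 are possible by Lagrange.
The subgroups of order 8 are: {e, r, r^2, r^3, r^4, r^5, r^6, r^7}; {e, r^2, r^4, r^6, s, r^2s, r^4s, r^6s}; {e, r^2, r^4, r^6, rs, r^3s, r^5s, r^7s}.
So G has 3 subgroups of order 8.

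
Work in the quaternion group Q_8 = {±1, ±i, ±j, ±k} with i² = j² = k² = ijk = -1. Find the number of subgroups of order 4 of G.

3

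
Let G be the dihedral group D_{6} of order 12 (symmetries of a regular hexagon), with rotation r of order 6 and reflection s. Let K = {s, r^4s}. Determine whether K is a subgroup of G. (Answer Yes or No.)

No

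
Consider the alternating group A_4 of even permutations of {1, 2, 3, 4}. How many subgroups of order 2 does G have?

3

|G| = 12 and 2 | 12, so subgroups of order 2 are possible by Lagrange.
The subgroups of order 2 are: {e, (1 2)(3 4)}; {e, (1 3)(2 4)}; {e, (1 4)(2 3)}.
So G has 3 subgroups of order 2.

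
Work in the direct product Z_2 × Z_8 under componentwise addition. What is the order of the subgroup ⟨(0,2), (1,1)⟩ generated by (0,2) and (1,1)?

8

|⟨(0,2)⟩| = 4 and |⟨(1,1)⟩| = 8, so |H| is a multiple of lcm(4, 8) = 8 and divides |G| = 16.
Closing under the operation: H = {(0,0), (0,2), (0,4), (0,6), (1,1), (1,3), (1,5), (1,7)}, so |H| = 8.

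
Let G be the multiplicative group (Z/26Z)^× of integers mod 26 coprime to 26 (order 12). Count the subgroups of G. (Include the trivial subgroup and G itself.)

6

|G| = 12, so by Lagrange every subgroup order divides 12. Divisors: 1, 2, 3, 4, 6, 12.
Subgroups by order — order 1: 1; order 2: 1; order 3: 1; order 4: 1; order 6: 1; order 12: 1.
Total: 1 + 1 + 1 + 1 + 1 + 1 = 6.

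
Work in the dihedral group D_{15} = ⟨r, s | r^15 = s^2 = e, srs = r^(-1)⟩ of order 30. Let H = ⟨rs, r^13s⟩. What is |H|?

10

|⟨rs⟩| = 2 and |⟨r^13s⟩| = 2, so |H| is a multiple of lcm(2, 2) = 2 and divides |G| = 30.
Closing under the operation: H = {e, r^3, r^6, r^9, r^12, rs, r^4s, r^7s, r^10s, r^13s}, so |H| = 10.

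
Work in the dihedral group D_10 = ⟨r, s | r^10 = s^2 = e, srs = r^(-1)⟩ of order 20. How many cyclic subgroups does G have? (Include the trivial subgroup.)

14

A cyclic subgroup of order d is generated by each of its φ(d) elements of order d, so the cyclic subgroups of order d number (#elements of order d)/φ(d).
Cyclic subgroups by order — order 1: 1; order 2: 11; order 5: 1; order 10: 1.
Total: 14.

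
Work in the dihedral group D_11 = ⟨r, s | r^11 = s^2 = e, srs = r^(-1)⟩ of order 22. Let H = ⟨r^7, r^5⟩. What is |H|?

11

|⟨r^7⟩| = 11 and |⟨r^5⟩| = 11, so |H| is a multiple of lcm(11, 11) = 11 and divides |G| = 22.
Closing under the operation: H = {e, r, r^2, r^3, r^4, r^5, r^6, r^7, r^8, r^9, r^10}, so |H| = 11.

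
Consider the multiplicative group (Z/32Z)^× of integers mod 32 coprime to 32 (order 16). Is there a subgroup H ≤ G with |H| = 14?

14 does not divide |G| = 16, so by Lagrange no subgroup of order 14 exists.

No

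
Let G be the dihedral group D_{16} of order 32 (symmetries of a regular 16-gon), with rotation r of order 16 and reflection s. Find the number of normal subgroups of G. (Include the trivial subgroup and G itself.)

8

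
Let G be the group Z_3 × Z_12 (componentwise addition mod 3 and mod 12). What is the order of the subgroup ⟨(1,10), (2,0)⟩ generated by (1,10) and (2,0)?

|⟨(1,10)⟩| = 6 and |⟨(2,0)⟩| = 3, so |H| is a multiple of lcm(6, 3) = 6 and divides |G| = 36.
Closing under the operation: H = {(0,0), (0,2), (0,4), (0,6), (0,8), (0,10), (1,0), (1,2), (1,4), (1,6), (1,8), (1,10), (2,0), (2,2), (2,4), (2,6), (2,8), (2,10)}, so |H| = 18.

18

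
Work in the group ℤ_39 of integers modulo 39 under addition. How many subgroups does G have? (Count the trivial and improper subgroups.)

4

Subgroups of the cyclic group ℤ_39 correspond bijectively to divisors of 39.
Divisors of 39: 1, 3, 13, 39.
So ℤ_39 has 4 subgroups.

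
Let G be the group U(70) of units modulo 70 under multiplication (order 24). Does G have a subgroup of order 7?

No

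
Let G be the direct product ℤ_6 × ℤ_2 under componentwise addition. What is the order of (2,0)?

The order of (2,0) in Z_6 × Z_2 is lcm(ord(2) in Z_6, ord(0) in Z_2).
ord(2) = 3 and ord(0) = 1, so |⟨(2,0)⟩| = lcm(3, 1) = 3.

3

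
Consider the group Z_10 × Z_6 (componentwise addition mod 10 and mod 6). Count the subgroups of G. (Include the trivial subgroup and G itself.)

|G| = 60, so by Lagrange every subgroup order divides 60. Divisors: 1, 2, 3, 4, 5, 6, 10, 12, 15, 20, 30, 60.
Subgroups by order — order 1: 1; order 2: 3; order 3: 1; order 4: 1; order 5: 1; order 6: 3; order 10: 3; order 12: 1; order 15: 1; order 20: 1; order 30: 3; order 60: 1.
Total: 1 + 3 + 1 + 1 + 1 + 3 + 3 + 1 + 1 + 1 + 3 + 1 = 20.

20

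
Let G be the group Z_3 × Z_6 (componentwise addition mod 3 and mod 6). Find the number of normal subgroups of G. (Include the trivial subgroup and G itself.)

12

G is abelian, so every subgroup is normal.
G has 12 subgroups in total, hence 12 normal subgroups.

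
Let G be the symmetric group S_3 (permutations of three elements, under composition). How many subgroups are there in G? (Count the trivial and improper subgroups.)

6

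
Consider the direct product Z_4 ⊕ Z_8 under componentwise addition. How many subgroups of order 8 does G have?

|G| = 32 and 8 | 32, so subgroups of order 8 are possible by Lagrange.
The subgroups of order 8 are: {(0,0), (0,1), (0,2), (0,3), (0,4), (0,5), (0,6), (0,7)}; {(0,0), (0,2), (0,4), (0,6), (2,0), (2,2), (2,4), (2,6)}; {(0,0), (0,2), (0,4), (0,6), (2,1), (2,3), (2,5), (2,7)}; {(0,0), (0,4), (1,0), (1,4), (2,0), (2,4), (3,0), (3,4)}; … (7 in all).
So G has 7 subgroups of order 8.

7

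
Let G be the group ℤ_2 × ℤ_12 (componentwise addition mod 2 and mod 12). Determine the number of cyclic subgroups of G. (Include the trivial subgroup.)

Group the elements of G by the cyclic subgroup they generate; each cyclic subgroup of order d accounts for φ(d) elements.
Cyclic subgroups by order — order 1: 1; order 2: 3; order 3: 1; order 4: 2; order 6: 3; order 12: 2.
Total: 12.

12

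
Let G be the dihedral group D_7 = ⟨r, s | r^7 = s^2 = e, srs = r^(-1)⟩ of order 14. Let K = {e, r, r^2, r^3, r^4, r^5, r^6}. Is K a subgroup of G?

|K| = 7 divides |G| = 14, consistent with Lagrange.
K contains the identity, every element's inverse is in K, and K is closed under ·: it is a subgroup.
In fact K = ⟨r^4⟩.

Yes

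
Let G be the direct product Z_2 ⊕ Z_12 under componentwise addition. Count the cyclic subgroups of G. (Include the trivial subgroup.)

12

Group the elements of G by the cyclic subgroup they generate; each cyclic subgroup of order d accounts for φ(d) elements.
Cyclic subgroups by order — order 1: 1; order 2: 3; order 3: 1; order 4: 2; order 6: 3; order 12: 2.
Total: 12.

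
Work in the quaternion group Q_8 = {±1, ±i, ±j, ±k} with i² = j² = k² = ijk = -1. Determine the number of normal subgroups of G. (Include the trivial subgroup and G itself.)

6

G has 6 subgroups. Checking conjugation-invariance by order — order 1: 1/1 normal; order 2: 1/1 normal; order 4: 3/3 normal; order 8: 1/1 normal.
Total normal subgroups: 6.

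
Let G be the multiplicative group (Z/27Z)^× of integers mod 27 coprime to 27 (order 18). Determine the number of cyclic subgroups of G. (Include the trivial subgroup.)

6

Each element a generates a cyclic subgroup ⟨a⟩; distinct elements may generate the same one (a cyclic group of order d has φ(d) generators).
Cyclic subgroups by order — order 1: 1; order 2: 1; order 3: 1; order 6: 1; order 9: 1; order 18: 1.
Total: 6.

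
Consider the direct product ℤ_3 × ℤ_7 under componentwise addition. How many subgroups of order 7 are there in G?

1

|G| = 21 and 7 | 21, so subgroups of order 7 are possible by Lagrange.
The subgroups of order 7 are: {(0,0), (0,1), (0,2), (0,3), (0,4), (0,5), (0,6)}.
So G has 1 subgroup of order 7.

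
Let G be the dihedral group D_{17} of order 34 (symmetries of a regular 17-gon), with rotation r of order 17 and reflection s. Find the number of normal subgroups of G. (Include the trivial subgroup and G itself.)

3

G has 20 subgroups. Checking conjugation-invariance by order — order 1: 1/1 normal; order 2: 0/17 normal; order 17: 1/1 normal; order 34: 1/1 normal.
Total normal subgroups: 3.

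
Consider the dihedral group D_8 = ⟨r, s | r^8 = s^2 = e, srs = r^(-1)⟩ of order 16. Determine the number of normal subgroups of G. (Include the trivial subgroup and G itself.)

7

G has 19 subgroups. Checking conjugation-invariance by order — order 1: 1/1 normal; order 2: 1/9 normal; order 4: 1/5 normal; order 8: 3/3 normal; order 16: 1/1 normal.
Total normal subgroups: 7.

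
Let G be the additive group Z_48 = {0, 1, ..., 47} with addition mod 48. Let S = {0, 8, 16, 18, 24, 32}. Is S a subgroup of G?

No

18 ∈ S but its inverse 30 ∉ S, so S is not a subgroup.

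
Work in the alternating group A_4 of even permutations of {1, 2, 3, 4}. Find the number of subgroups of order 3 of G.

4

|G| = 12 and 3 | 12, so subgroups of order 3 are possible by Lagrange.
The subgroups of order 3 are: {e, (1 2 3), (1 3 2)}; {e, (1 2 4), (1 4 2)}; {e, (1 3 4), (1 4 3)}; {e, (2 3 4), (2 4 3)}.
So G has 4 subgroups of order 3.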